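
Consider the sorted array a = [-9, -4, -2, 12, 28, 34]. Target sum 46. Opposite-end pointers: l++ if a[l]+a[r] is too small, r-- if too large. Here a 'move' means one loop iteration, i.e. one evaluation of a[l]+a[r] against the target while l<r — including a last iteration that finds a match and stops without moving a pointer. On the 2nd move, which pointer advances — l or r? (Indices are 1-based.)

l

l=1 r=6: -9+34=25 <46, l++
l=2 r=6: -4+34=30 <46, l++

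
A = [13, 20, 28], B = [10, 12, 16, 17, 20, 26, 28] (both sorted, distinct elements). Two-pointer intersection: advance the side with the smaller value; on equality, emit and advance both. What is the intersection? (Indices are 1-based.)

i=1 j=1: 13>10, j++
i=1 j=2: 13>12, j++
i=1 j=3: 13<16, i++
i=2 j=3: 20>16, j++
i=2 j=4: 20>17, j++
i=2 j=5: 20==20 emit, i++,j++
i=3 j=6: 28>26, j++
i=3 j=7: 28==28 emit, i++,j++

intersection = [20, 28]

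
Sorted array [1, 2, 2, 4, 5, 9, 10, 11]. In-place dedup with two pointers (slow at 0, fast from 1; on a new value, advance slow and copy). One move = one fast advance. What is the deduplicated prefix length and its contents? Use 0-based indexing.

(s=0,f=1) a[fast]=2≠a[slow]=1 write a[1]=2 → slow++,fast++
(s=1,f=2) a[fast]=2=a[slow] dup → fast++
(s=1,f=3) a[fast]=4≠a[slow]=2 write a[2]=4 → slow++,fast++
(s=2,f=4) a[fast]=5≠a[slow]=4 write a[3]=5 → slow++,fast++
(s=3,f=5) a[fast]=9≠a[slow]=5 write a[4]=9 → slow++,fast++
(s=4,f=6) a[fast]=10≠a[slow]=9 write a[5]=10 → slow++,fast++
(s=5,f=7) a[fast]=11≠a[slow]=10 write a[6]=11 → slow++,fast++

length 7; prefix = [1, 2, 4, 5, 9, 10, 11]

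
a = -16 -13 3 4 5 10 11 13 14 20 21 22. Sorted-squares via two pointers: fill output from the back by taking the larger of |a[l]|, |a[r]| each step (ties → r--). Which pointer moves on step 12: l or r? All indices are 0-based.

l=0 r=11: |-16|<=|22| out[11]=484, r--
l=0 r=10: |-16|<=|21| out[10]=441, r--
l=0 r=9: |-16|<=|20| out[9]=400, r--
l=0 r=8: |-16|>|14| out[8]=256, l++
l=1 r=8: |-13|<=|14| out[7]=196, r--
l=1 r=7: |-13|<=|13| out[6]=169, r--
l=1 r=6: |-13|>|11| out[5]=169, l++
l=2 r=6: |3|<=|11| out[4]=121, r--
l=2 r=5: |3|<=|10| out[3]=100, r--
l=2 r=4: |3|<=|5| out[2]=25, r--
l=2 r=3: |3|<=|4| out[1]=16, r--
l=2 r=2: |3|<=|3| out[0]=9, r--

r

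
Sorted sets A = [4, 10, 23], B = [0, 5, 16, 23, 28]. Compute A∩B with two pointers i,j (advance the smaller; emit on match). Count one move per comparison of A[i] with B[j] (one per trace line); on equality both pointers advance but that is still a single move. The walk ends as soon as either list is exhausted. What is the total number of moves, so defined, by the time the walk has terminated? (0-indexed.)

i=0 j=0: 4>0, j++
i=0 j=1: 4<5, i++
i=1 j=1: 10>5, j++
i=1 j=2: 10<16, i++
i=2 j=2: 23>16, j++
i=2 j=3: 23==23 emit, i++,j++

6 moves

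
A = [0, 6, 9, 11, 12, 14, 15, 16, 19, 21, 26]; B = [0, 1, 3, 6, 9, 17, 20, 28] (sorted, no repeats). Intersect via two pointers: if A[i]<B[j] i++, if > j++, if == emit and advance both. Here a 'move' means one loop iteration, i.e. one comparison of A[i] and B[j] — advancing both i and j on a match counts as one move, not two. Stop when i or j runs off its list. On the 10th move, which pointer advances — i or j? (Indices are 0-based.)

i

i=0 j=0: 0==0 emit, i++,j++
i=1 j=1: 6>1, j++
i=1 j=2: 6>3, j++
i=1 j=3: 6==6 emit, i++,j++
i=2 j=4: 9==9 emit, i++,j++
i=3 j=5: 11<17, i++
i=4 j=5: 12<17, i++
i=5 j=5: 14<17, i++
i=6 j=5: 15<17, i++
i=7 j=5: 16<17, i++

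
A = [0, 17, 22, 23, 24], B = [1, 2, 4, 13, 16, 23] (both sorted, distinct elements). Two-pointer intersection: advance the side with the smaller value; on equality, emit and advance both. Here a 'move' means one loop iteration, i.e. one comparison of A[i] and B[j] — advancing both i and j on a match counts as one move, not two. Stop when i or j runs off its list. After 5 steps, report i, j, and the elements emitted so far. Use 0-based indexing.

i=1, j=4, emitted=[]

[i=0,j=0] 0<1 → i++
[i=1,j=0] 17>1 → j++
[i=1,j=1] 17>2 → j++
[i=1,j=2] 17>4 → j++
[i=1,j=3] 17>13 → j++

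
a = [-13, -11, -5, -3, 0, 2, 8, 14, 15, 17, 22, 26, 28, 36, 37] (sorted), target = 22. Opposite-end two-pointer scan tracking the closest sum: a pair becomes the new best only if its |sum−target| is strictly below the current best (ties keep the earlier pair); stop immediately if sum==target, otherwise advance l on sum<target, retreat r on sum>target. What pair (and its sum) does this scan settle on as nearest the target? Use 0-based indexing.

pair (0, 22) with sum 22 (|Δ|=0)

[0,14] -13+37=24 d=2 * → r--
[0,13] -13+36=23 d=1 * → r--
[0,12] -13+28=15 d=7 → l++
[1,12] -11+28=17 d=5 → l++
[2,12] -5+28=23 d=1 → r--
[2,11] -5+26=21 d=1 → l++
[3,11] -3+26=23 d=1 → r--
[3,10] -3+22=19 d=3 → l++
[4,10] 0+22=22 d=0 * → stop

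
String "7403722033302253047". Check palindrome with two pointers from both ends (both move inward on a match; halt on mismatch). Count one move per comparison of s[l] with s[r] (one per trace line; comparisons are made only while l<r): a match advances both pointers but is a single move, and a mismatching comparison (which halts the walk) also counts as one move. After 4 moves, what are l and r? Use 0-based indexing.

[0,18] '7'=='7' → l++,r--
[1,17] '4'=='4' → l++,r--
[2,16] '0'=='0' → l++,r--
[3,15] '3'=='3' → l++,r--

l=4, r=14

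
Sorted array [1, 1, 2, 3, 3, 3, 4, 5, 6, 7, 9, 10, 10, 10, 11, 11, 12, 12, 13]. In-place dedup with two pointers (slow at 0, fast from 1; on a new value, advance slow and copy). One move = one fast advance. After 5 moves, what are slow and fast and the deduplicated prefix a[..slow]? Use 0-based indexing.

slow=2, fast=6, prefix=[1, 2, 3]

(s=0,f=1) a[fast]=1=a[slow] dup → fast++
(s=0,f=2) a[fast]=2≠a[slow]=1 write a[1]=2 → slow++,fast++
(s=1,f=3) a[fast]=3≠a[slow]=2 write a[2]=3 → slow++,fast++
(s=2,f=4) a[fast]=3=a[slow] dup → fast++
(s=2,f=5) a[fast]=3=a[slow] dup → fast++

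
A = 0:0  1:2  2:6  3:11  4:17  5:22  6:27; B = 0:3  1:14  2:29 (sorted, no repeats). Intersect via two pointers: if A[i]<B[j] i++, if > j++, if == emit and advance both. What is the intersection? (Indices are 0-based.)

intersection = []

i=0 j=0: 0<3, i++
i=1 j=0: 2<3, i++
i=2 j=0: 6>3, j++
i=2 j=1: 6<14, i++
i=3 j=1: 11<14, i++
i=4 j=1: 17>14, j++
i=4 j=2: 17<29, i++
i=5 j=2: 22<29, i++
i=6 j=2: 27<29, i++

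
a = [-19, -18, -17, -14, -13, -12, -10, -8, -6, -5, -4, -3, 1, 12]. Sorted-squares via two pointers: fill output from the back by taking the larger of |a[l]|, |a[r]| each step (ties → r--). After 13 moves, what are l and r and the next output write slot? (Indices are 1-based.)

l=13, r=13, next write slot=1

[1,14] |-19|>|12| out[14]=361 → l++
[2,14] |-18|>|12| out[13]=324 → l++
[3,14] |-17|>|12| out[12]=289 → l++
[4,14] |-14|>|12| out[11]=196 → l++
[5,14] |-13|>|12| out[10]=169 → l++
[6,14] |-12|<=|12| out[9]=144 → r--
[6,13] |-12|>|1| out[8]=144 → l++
[7,13] |-10|>|1| out[7]=100 → l++
[8,13] |-8|>|1| out[6]=64 → l++
[9,13] |-6|>|1| out[5]=36 → l++
[10,13] |-5|>|1| out[4]=25 → l++
[11,13] |-4|>|1| out[3]=16 → l++
[12,13] |-3|>|1| out[2]=9 → l++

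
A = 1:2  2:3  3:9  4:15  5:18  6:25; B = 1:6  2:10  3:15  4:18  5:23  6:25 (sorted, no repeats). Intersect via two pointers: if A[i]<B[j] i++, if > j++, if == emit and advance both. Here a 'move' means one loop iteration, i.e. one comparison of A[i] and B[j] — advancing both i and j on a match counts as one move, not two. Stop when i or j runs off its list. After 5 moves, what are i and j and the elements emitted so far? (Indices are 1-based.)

i=4, j=3, emitted=[]

[i=1,j=1] 2<6 → i++
[i=2,j=1] 3<6 → i++
[i=3,j=1] 9>6 → j++
[i=3,j=2] 9<10 → i++
[i=4,j=2] 15>10 → j++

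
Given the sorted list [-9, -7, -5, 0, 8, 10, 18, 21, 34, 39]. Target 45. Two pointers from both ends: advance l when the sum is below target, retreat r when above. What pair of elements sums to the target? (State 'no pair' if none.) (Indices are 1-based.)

[1,10] -9+39=30 <45 → l++
[2,10] -7+39=32 <45 → l++
[3,10] -5+39=34 <45 → l++
[4,10] 0+39=39 <45 → l++
[5,10] 8+39=47 >45 → r--
[5,9] 8+34=42 <45 → l++
[6,9] 10+34=44 <45 → l++
[7,9] 18+34=52 >45 → r--
[7,8] 18+21=39 <45 → l++

no pair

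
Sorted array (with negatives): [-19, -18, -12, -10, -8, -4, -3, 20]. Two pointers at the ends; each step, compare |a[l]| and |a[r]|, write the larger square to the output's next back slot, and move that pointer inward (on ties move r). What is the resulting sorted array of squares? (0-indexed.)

[0,7] |-19|<=|20| out[7]=400 → r--
[0,6] |-19|>|-3| out[6]=361 → l++
[1,6] |-18|>|-3| out[5]=324 → l++
[2,6] |-12|>|-3| out[4]=144 → l++
[3,6] |-10|>|-3| out[3]=100 → l++
[4,6] |-8|>|-3| out[2]=64 → l++
[5,6] |-4|>|-3| out[1]=16 → l++
[6,6] |-3|<=|-3| out[0]=9 → r--

[9, 16, 64, 100, 144, 324, 361, 400]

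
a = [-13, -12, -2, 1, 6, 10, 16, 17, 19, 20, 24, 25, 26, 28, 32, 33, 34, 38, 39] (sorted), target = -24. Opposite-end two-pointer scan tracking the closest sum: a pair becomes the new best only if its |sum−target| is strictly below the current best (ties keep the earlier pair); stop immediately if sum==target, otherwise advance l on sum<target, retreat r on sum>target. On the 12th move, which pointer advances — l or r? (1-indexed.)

r

[1,19] -13+39=26 d=50 * → r--
[1,18] -13+38=25 d=49 * → r--
[1,17] -13+34=21 d=45 * → r--
[1,16] -13+33=20 d=44 * → r--
[1,15] -13+32=19 d=43 * → r--
[1,14] -13+28=15 d=39 * → r--
[1,13] -13+26=13 d=37 * → r--
[1,12] -13+25=12 d=36 * → r--
[1,11] -13+24=11 d=35 * → r--
[1,10] -13+20=7 d=31 * → r--
[1,9] -13+19=6 d=30 * → r--
[1,8] -13+17=4 d=28 * → r--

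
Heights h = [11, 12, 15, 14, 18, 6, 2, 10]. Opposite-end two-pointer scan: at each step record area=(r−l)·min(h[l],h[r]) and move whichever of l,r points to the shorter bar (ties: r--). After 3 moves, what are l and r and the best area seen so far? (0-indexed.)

l=0 r=7: min(11,10)*7=70 best=70 *, r--
l=0 r=6: min(11,2)*6=12 best=70, r--
l=0 r=5: min(11,6)*5=30 best=70, r--

l=0, r=4, best area=70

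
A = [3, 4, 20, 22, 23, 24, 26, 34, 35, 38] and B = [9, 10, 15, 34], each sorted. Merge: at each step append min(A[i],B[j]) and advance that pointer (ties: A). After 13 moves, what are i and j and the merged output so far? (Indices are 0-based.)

i=9, j=4, merged so far=[3, 4, 9, 10, 15, 20, 22, 23, 24, 26, 34, 34, 35]

[i=0,j=0] A[i]=3<=B[j]=9 take 3 → i++
[i=1,j=0] A[i]=4<=B[j]=9 take 4 → i++
[i=2,j=0] A[i]=20>B[j]=9 take 9 → j++
[i=2,j=1] A[i]=20>B[j]=10 take 10 → j++
[i=2,j=2] A[i]=20>B[j]=15 take 15 → j++
[i=2,j=3] A[i]=20<=B[j]=34 take 20 → i++
[i=3,j=3] A[i]=22<=B[j]=34 take 22 → i++
[i=4,j=3] A[i]=23<=B[j]=34 take 23 → i++
[i=5,j=3] A[i]=24<=B[j]=34 take 24 → i++
[i=6,j=3] A[i]=26<=B[j]=34 take 26 → i++
[i=7,j=3] A[i]=34<=B[j]=34 take 34 → i++
[i=8,j=3] A[i]=35>B[j]=34 take 34 → j++
[i=8,j=4] B done, take A[i]=35 → i++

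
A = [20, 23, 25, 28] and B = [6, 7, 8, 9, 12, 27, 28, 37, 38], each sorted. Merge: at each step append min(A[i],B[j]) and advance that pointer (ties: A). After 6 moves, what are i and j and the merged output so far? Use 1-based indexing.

[i=1,j=1] A[i]=20>B[j]=6 take 6 → j++
[i=1,j=2] A[i]=20>B[j]=7 take 7 → j++
[i=1,j=3] A[i]=20>B[j]=8 take 8 → j++
[i=1,j=4] A[i]=20>B[j]=9 take 9 → j++
[i=1,j=5] A[i]=20>B[j]=12 take 12 → j++
[i=1,j=6] A[i]=20<=B[j]=27 take 20 → i++

i=2, j=6, merged so far=[6, 7, 8, 9, 12, 20]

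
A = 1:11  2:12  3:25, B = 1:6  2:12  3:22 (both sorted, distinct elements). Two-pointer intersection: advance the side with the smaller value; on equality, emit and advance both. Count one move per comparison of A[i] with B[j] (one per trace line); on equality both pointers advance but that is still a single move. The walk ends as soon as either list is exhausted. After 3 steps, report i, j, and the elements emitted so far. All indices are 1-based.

i=3, j=3, emitted=[12]

i=1 j=1: 11>6, j++
i=1 j=2: 11<12, i++
i=2 j=2: 12==12 emit, i++,j++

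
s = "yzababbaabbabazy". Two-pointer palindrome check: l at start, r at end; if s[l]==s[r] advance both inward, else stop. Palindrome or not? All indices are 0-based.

l=0 r=15: 'y'=='y', l++,r--
l=1 r=14: 'z'=='z', l++,r--
l=2 r=13: 'a'=='a', l++,r--
l=3 r=12: 'b'=='b', l++,r--
l=4 r=11: 'a'=='a', l++,r--
l=5 r=10: 'b'=='b', l++,r--
l=6 r=9: 'b'=='b', l++,r--
l=7 r=8: 'a'=='a', l++,r--

palindrome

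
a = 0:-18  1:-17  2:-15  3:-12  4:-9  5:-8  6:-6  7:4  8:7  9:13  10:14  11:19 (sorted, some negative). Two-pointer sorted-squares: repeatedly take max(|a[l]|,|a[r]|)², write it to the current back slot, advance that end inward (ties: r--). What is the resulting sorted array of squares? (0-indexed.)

l=0 r=11: |-18|<=|19| out[11]=361, r--
l=0 r=10: |-18|>|14| out[10]=324, l++
l=1 r=10: |-17|>|14| out[9]=289, l++
l=2 r=10: |-15|>|14| out[8]=225, l++
l=3 r=10: |-12|<=|14| out[7]=196, r--
l=3 r=9: |-12|<=|13| out[6]=169, r--
l=3 r=8: |-12|>|7| out[5]=144, l++
l=4 r=8: |-9|>|7| out[4]=81, l++
l=5 r=8: |-8|>|7| out[3]=64, l++
l=6 r=8: |-6|<=|7| out[2]=49, r--
l=6 r=7: |-6|>|4| out[1]=36, l++
l=7 r=7: |4|<=|4| out[0]=16, r--

[16, 36, 49, 64, 81, 144, 169, 196, 225, 289, 324, 361]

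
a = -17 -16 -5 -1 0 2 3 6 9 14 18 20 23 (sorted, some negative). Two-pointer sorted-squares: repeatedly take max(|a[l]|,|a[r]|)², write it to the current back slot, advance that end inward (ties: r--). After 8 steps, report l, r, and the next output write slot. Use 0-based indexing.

l=2, r=6, next write slot=4

[0,12] |-17|<=|23| out[12]=529 → r--
[0,11] |-17|<=|20| out[11]=400 → r--
[0,10] |-17|<=|18| out[10]=324 → r--
[0,9] |-17|>|14| out[9]=289 → l++
[1,9] |-16|>|14| out[8]=256 → l++
[2,9] |-5|<=|14| out[7]=196 → r--
[2,8] |-5|<=|9| out[6]=81 → r--
[2,7] |-5|<=|6| out[5]=36 → r--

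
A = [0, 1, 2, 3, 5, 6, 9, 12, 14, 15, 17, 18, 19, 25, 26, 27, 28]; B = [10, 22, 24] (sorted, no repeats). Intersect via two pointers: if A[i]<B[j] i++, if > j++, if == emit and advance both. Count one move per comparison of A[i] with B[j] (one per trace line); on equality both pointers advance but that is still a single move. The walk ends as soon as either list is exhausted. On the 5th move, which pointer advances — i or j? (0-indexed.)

i=0 j=0: 0<10, i++
i=1 j=0: 1<10, i++
i=2 j=0: 2<10, i++
i=3 j=0: 3<10, i++
i=4 j=0: 5<10, i++

i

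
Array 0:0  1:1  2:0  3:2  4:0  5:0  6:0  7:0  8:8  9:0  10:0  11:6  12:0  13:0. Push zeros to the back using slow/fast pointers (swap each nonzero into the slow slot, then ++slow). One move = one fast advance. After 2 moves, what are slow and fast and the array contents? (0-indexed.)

slow=1, fast=2, a=[1, 0, 0, 2, 0, 0, 0, 0, 8, 0, 0, 6, 0, 0]

(s=0,f=0) a[fast]=0 → fast++
(s=0,f=1) a[fast]=1≠0 swap→a[0]=1 → slow++,fast++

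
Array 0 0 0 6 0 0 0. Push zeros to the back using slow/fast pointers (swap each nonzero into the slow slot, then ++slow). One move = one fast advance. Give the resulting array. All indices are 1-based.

[6, 0, 0, 0, 0, 0, 0]

slow=1 fast=1: a[fast]=0, fast++
slow=1 fast=2: a[fast]=0, fast++
slow=1 fast=3: a[fast]=0, fast++
slow=1 fast=4: a[fast]=6≠0 swap→a[1]=6, slow++,fast++
slow=2 fast=5: a[fast]=0, fast++
slow=2 fast=6: a[fast]=0, fast++
slow=2 fast=7: a[fast]=0, fast++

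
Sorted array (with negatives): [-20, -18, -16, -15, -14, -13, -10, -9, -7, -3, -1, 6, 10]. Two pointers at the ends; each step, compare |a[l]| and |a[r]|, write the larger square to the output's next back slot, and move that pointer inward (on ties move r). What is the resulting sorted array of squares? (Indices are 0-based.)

[1, 9, 36, 49, 81, 100, 100, 169, 196, 225, 256, 324, 400]

[0,12] |-20|>|10| out[12]=400 → l++
[1,12] |-18|>|10| out[11]=324 → l++
[2,12] |-16|>|10| out[10]=256 → l++
[3,12] |-15|>|10| out[9]=225 → l++
[4,12] |-14|>|10| out[8]=196 → l++
[5,12] |-13|>|10| out[7]=169 → l++
[6,12] |-10|<=|10| out[6]=100 → r--
[6,11] |-10|>|6| out[5]=100 → l++
[7,11] |-9|>|6| out[4]=81 → l++
[8,11] |-7|>|6| out[3]=49 → l++
[9,11] |-3|<=|6| out[2]=36 → r--
[9,10] |-3|>|-1| out[1]=9 → l++
[10,10] |-1|<=|-1| out[0]=1 → r--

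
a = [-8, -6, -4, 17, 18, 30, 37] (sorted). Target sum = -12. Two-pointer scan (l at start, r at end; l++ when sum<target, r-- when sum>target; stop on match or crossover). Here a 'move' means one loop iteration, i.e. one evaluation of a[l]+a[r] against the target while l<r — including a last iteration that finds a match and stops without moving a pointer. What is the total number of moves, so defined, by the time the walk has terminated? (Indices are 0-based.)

5 moves

[0,6] -8+37=29 >-12 → r--
[0,5] -8+30=22 >-12 → r--
[0,4] -8+18=10 >-12 → r--
[0,3] -8+17=9 >-12 → r--
[0,2] -8+-4=-12 → found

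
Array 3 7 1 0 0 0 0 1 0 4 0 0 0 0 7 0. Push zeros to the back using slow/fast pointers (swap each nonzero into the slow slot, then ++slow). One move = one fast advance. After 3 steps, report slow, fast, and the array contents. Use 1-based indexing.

(s=1,f=1) a[fast]=3≠0 swap→a[1]=3 → slow++,fast++
(s=2,f=2) a[fast]=7≠0 swap→a[2]=7 → slow++,fast++
(s=3,f=3) a[fast]=1≠0 swap→a[3]=1 → slow++,fast++

slow=4, fast=4, a=[3, 7, 1, 0, 0, 0, 0, 1, 0, 4, 0, 0, 0, 0, 7, 0]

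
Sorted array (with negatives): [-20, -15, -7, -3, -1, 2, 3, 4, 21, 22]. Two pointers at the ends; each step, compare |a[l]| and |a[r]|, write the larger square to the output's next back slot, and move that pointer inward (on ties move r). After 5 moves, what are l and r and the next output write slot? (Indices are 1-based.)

l=4, r=8, next write slot=5

l=1 r=10: |-20|<=|22| out[10]=484, r--
l=1 r=9: |-20|<=|21| out[9]=441, r--
l=1 r=8: |-20|>|4| out[8]=400, l++
l=2 r=8: |-15|>|4| out[7]=225, l++
l=3 r=8: |-7|>|4| out[6]=49, l++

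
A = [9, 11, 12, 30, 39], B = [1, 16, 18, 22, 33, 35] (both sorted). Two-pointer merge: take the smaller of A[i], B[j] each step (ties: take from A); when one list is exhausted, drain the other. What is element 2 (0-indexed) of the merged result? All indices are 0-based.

merged[2] = 11

[i=0,j=0] A[i]=9>B[j]=1 take 1 → j++
[i=0,j=1] A[i]=9<=B[j]=16 take 9 → i++
[i=1,j=1] A[i]=11<=B[j]=16 take 11 → i++
[i=2,j=1] A[i]=12<=B[j]=16 take 12 → i++
[i=3,j=1] A[i]=30>B[j]=16 take 16 → j++
[i=3,j=2] A[i]=30>B[j]=18 take 18 → j++
[i=3,j=3] A[i]=30>B[j]=22 take 22 → j++
[i=3,j=4] A[i]=30<=B[j]=33 take 30 → i++
[i=4,j=4] A[i]=39>B[j]=33 take 33 → j++
[i=4,j=5] A[i]=39>B[j]=35 take 35 → j++
[i=4,j=6] B done, take A[i]=39 → i++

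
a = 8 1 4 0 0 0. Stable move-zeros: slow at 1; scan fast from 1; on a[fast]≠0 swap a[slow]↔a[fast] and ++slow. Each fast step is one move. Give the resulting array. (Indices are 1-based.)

[8, 1, 4, 0, 0, 0]

slow=1 fast=1: a[fast]=8≠0 swap→a[1]=8, slow++,fast++
slow=2 fast=2: a[fast]=1≠0 swap→a[2]=1, slow++,fast++
slow=3 fast=3: a[fast]=4≠0 swap→a[3]=4, slow++,fast++
slow=4 fast=4: a[fast]=0, fast++
slow=4 fast=5: a[fast]=0, fast++
slow=4 fast=6: a[fast]=0, fast++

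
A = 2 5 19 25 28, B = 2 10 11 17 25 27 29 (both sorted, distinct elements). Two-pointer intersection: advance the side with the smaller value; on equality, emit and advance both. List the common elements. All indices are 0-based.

intersection = [2, 25]

i=0 j=0: 2==2 emit, i++,j++
i=1 j=1: 5<10, i++
i=2 j=1: 19>10, j++
i=2 j=2: 19>11, j++
i=2 j=3: 19>17, j++
i=2 j=4: 19<25, i++
i=3 j=4: 25==25 emit, i++,j++
i=4 j=5: 28>27, j++
i=4 j=6: 28<29, i++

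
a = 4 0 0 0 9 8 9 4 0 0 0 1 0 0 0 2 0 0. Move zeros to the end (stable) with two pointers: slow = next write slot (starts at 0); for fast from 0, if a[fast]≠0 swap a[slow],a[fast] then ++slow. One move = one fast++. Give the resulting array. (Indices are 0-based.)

[4, 9, 8, 9, 4, 1, 2, 0, 0, 0, 0, 0, 0, 0, 0, 0, 0, 0]

slow=0 fast=0: a[fast]=4≠0 swap→a[0]=4, slow++,fast++
slow=1 fast=1: a[fast]=0, fast++
slow=1 fast=2: a[fast]=0, fast++
slow=1 fast=3: a[fast]=0, fast++
slow=1 fast=4: a[fast]=9≠0 swap→a[1]=9, slow++,fast++
slow=2 fast=5: a[fast]=8≠0 swap→a[2]=8, slow++,fast++
slow=3 fast=6: a[fast]=9≠0 swap→a[3]=9, slow++,fast++
slow=4 fast=7: a[fast]=4≠0 swap→a[4]=4, slow++,fast++
slow=5 fast=8: a[fast]=0, fast++
slow=5 fast=9: a[fast]=0, fast++
slow=5 fast=10: a[fast]=0, fast++
slow=5 fast=11: a[fast]=1≠0 swap→a[5]=1, slow++,fast++
slow=6 fast=12: a[fast]=0, fast++
slow=6 fast=13: a[fast]=0, fast++
slow=6 fast=14: a[fast]=0, fast++
slow=6 fast=15: a[fast]=2≠0 swap→a[6]=2, slow++,fast++
slow=7 fast=16: a[fast]=0, fast++
slow=7 fast=17: a[fast]=0, fast++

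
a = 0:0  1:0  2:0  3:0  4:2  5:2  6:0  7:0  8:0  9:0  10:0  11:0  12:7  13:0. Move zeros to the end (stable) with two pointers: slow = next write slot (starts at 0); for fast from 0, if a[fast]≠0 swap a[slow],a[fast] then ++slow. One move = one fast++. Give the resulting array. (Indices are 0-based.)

[2, 2, 7, 0, 0, 0, 0, 0, 0, 0, 0, 0, 0, 0]

slow=0 fast=0: a[fast]=0, fast++
slow=0 fast=1: a[fast]=0, fast++
slow=0 fast=2: a[fast]=0, fast++
slow=0 fast=3: a[fast]=0, fast++
slow=0 fast=4: a[fast]=2≠0 swap→a[0]=2, slow++,fast++
slow=1 fast=5: a[fast]=2≠0 swap→a[1]=2, slow++,fast++
slow=2 fast=6: a[fast]=0, fast++
slow=2 fast=7: a[fast]=0, fast++
slow=2 fast=8: a[fast]=0, fast++
slow=2 fast=9: a[fast]=0, fast++
slow=2 fast=10: a[fast]=0, fast++
slow=2 fast=11: a[fast]=0, fast++
slow=2 fast=12: a[fast]=7≠0 swap→a[2]=7, slow++,fast++
slow=3 fast=13: a[fast]=0, fast++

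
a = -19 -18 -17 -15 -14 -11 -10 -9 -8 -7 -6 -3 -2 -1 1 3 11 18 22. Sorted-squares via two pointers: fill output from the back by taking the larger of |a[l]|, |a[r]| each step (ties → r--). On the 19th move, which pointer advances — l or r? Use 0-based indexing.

l=0 r=18: |-19|<=|22| out[18]=484, r--
l=0 r=17: |-19|>|18| out[17]=361, l++
l=1 r=17: |-18|<=|18| out[16]=324, r--
l=1 r=16: |-18|>|11| out[15]=324, l++
l=2 r=16: |-17|>|11| out[14]=289, l++
l=3 r=16: |-15|>|11| out[13]=225, l++
l=4 r=16: |-14|>|11| out[12]=196, l++
l=5 r=16: |-11|<=|11| out[11]=121, r--
l=5 r=15: |-11|>|3| out[10]=121, l++
l=6 r=15: |-10|>|3| out[9]=100, l++
l=7 r=15: |-9|>|3| out[8]=81, l++
l=8 r=15: |-8|>|3| out[7]=64, l++
l=9 r=15: |-7|>|3| out[6]=49, l++
l=10 r=15: |-6|>|3| out[5]=36, l++
l=11 r=15: |-3|<=|3| out[4]=9, r--
l=11 r=14: |-3|>|1| out[3]=9, l++
l=12 r=14: |-2|>|1| out[2]=4, l++
l=13 r=14: |-1|<=|1| out[1]=1, r--
l=13 r=13: |-1|<=|-1| out[0]=1, r--

r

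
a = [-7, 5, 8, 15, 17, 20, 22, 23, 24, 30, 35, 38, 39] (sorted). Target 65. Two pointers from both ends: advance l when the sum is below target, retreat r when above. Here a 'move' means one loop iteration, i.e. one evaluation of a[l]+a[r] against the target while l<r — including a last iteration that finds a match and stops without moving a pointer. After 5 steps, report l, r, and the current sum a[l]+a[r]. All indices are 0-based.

l=0 r=12: -7+39=32 <65, l++
l=1 r=12: 5+39=44 <65, l++
l=2 r=12: 8+39=47 <65, l++
l=3 r=12: 15+39=54 <65, l++
l=4 r=12: 17+39=56 <65, l++

l=5, r=12, sum=59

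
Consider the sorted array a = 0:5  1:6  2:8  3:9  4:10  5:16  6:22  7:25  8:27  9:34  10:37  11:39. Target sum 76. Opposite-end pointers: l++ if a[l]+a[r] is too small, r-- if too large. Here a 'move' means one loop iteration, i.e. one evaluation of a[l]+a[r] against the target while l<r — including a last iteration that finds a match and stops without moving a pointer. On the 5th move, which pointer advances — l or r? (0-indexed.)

l

[0,11] 5+39=44 <76 → l++
[1,11] 6+39=45 <76 → l++
[2,11] 8+39=47 <76 → l++
[3,11] 9+39=48 <76 → l++
[4,11] 10+39=49 <76 → l++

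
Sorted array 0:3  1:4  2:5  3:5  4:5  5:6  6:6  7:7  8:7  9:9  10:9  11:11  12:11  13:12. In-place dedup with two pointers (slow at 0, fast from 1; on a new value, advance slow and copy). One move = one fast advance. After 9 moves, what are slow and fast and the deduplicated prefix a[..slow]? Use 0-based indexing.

slow=5, fast=10, prefix=[3, 4, 5, 6, 7, 9]

(s=0,f=1) a[fast]=4≠a[slow]=3 write a[1]=4 → slow++,fast++
(s=1,f=2) a[fast]=5≠a[slow]=4 write a[2]=5 → slow++,fast++
(s=2,f=3) a[fast]=5=a[slow] dup → fast++
(s=2,f=4) a[fast]=5=a[slow] dup → fast++
(s=2,f=5) a[fast]=6≠a[slow]=5 write a[3]=6 → slow++,fast++
(s=3,f=6) a[fast]=6=a[slow] dup → fast++
(s=3,f=7) a[fast]=7≠a[slow]=6 write a[4]=7 → slow++,fast++
(s=4,f=8) a[fast]=7=a[slow] dup → fast++
(s=4,f=9) a[fast]=9≠a[slow]=7 write a[5]=9 → slow++,fast++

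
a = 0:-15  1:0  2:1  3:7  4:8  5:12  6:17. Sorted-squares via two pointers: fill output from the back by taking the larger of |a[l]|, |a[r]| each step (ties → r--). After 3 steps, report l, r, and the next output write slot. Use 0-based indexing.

[0,6] |-15|<=|17| out[6]=289 → r--
[0,5] |-15|>|12| out[5]=225 → l++
[1,5] |0|<=|12| out[4]=144 → r--

l=1, r=4, next write slot=3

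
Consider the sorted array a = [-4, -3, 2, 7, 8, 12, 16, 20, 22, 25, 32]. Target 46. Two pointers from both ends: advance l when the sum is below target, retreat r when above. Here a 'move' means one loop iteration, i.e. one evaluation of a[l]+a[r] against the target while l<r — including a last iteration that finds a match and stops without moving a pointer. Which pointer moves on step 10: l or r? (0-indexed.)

l=0 r=10: -4+32=28 <46, l++
l=1 r=10: -3+32=29 <46, l++
l=2 r=10: 2+32=34 <46, l++
l=3 r=10: 7+32=39 <46, l++
l=4 r=10: 8+32=40 <46, l++
l=5 r=10: 12+32=44 <46, l++
l=6 r=10: 16+32=48 >46, r--
l=6 r=9: 16+25=41 <46, l++
l=7 r=9: 20+25=45 <46, l++
l=8 r=9: 22+25=47 >46, r--

r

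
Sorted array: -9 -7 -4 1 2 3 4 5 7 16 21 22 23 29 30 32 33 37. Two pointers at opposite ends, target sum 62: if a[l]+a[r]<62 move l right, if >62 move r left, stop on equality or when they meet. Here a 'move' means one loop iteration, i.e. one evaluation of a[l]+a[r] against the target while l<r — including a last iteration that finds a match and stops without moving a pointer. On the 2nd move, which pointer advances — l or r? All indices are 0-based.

l=0 r=17: -9+37=28 <62, l++
l=1 r=17: -7+37=30 <62, l++

l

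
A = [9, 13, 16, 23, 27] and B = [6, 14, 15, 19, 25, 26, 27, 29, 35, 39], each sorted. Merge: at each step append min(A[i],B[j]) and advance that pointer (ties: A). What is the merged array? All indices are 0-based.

[i=0,j=0] A[i]=9>B[j]=6 take 6 → j++
[i=0,j=1] A[i]=9<=B[j]=14 take 9 → i++
[i=1,j=1] A[i]=13<=B[j]=14 take 13 → i++
[i=2,j=1] A[i]=16>B[j]=14 take 14 → j++
[i=2,j=2] A[i]=16>B[j]=15 take 15 → j++
[i=2,j=3] A[i]=16<=B[j]=19 take 16 → i++
[i=3,j=3] A[i]=23>B[j]=19 take 19 → j++
[i=3,j=4] A[i]=23<=B[j]=25 take 23 → i++
[i=4,j=4] A[i]=27>B[j]=25 take 25 → j++
[i=4,j=5] A[i]=27>B[j]=26 take 26 → j++
[i=4,j=6] A[i]=27<=B[j]=27 take 27 → i++
[i=5,j=6] A done, take B[j]=27 → j++
[i=5,j=7] A done, take B[j]=29 → j++
[i=5,j=8] A done, take B[j]=35 → j++
[i=5,j=9] A done, take B[j]=39 → j++

[6, 9, 13, 14, 15, 16, 19, 23, 25, 26, 27, 27, 29, 35, 39]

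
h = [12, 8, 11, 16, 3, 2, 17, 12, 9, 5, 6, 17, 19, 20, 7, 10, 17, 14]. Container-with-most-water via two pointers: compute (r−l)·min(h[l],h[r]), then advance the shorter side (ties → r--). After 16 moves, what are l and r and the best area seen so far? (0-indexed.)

l=0 r=17: min(12,14)*17=204 best=204 *, l++
l=1 r=17: min(8,14)*16=128 best=204, l++
l=2 r=17: min(11,14)*15=165 best=204, l++
l=3 r=17: min(16,14)*14=196 best=204, r--
l=3 r=16: min(16,17)*13=208 best=208 *, l++
l=4 r=16: min(3,17)*12=36 best=208, l++
l=5 r=16: min(2,17)*11=22 best=208, l++
l=6 r=16: min(17,17)*10=170 best=208, r--
l=6 r=15: min(17,10)*9=90 best=208, r--
l=6 r=14: min(17,7)*8=56 best=208, r--
l=6 r=13: min(17,20)*7=119 best=208, l++
l=7 r=13: min(12,20)*6=72 best=208, l++
l=8 r=13: min(9,20)*5=45 best=208, l++
l=9 r=13: min(5,20)*4=20 best=208, l++
l=10 r=13: min(6,20)*3=18 best=208, l++
l=11 r=13: min(17,20)*2=34 best=208, l++

l=12, r=13, best area=208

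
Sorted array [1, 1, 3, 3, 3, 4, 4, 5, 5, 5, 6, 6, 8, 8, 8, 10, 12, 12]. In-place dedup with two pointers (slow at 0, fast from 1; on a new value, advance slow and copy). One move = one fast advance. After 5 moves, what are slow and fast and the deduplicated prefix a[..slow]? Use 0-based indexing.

slow=2, fast=6, prefix=[1, 3, 4]

slow=0 fast=1: a[fast]=1=a[slow] dup, fast++
slow=0 fast=2: a[fast]=3≠a[slow]=1 write a[1]=3, slow++,fast++
slow=1 fast=3: a[fast]=3=a[slow] dup, fast++
slow=1 fast=4: a[fast]=3=a[slow] dup, fast++
slow=1 fast=5: a[fast]=4≠a[slow]=3 write a[2]=4, slow++,fast++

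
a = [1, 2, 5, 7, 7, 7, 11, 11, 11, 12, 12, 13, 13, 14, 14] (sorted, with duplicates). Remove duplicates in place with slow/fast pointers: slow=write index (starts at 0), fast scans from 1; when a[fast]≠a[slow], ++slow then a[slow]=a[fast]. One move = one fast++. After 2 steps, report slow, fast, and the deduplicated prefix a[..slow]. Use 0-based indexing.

slow=2, fast=3, prefix=[1, 2, 5]

(s=0,f=1) a[fast]=2≠a[slow]=1 write a[1]=2 → slow++,fast++
(s=1,f=2) a[fast]=5≠a[slow]=2 write a[2]=5 → slow++,fast++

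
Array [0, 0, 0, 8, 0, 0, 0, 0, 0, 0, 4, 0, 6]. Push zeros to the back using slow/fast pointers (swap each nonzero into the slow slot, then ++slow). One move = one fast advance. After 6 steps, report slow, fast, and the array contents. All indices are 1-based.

slow=1 fast=1: a[fast]=0, fast++
slow=1 fast=2: a[fast]=0, fast++
slow=1 fast=3: a[fast]=0, fast++
slow=1 fast=4: a[fast]=8≠0 swap→a[1]=8, slow++,fast++
slow=2 fast=5: a[fast]=0, fast++
slow=2 fast=6: a[fast]=0, fast++

slow=2, fast=7, a=[8, 0, 0, 0, 0, 0, 0, 0, 0, 0, 4, 0, 6]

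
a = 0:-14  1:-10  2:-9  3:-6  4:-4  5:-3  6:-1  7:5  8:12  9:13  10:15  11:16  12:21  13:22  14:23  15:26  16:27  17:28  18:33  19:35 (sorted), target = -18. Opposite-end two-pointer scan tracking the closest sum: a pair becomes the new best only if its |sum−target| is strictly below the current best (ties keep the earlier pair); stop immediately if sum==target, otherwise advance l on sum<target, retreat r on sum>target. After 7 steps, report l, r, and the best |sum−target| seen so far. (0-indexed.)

[0,19] -14+35=21 d=39 * → r--
[0,18] -14+33=19 d=37 * → r--
[0,17] -14+28=14 d=32 * → r--
[0,16] -14+27=13 d=31 * → r--
[0,15] -14+26=12 d=30 * → r--
[0,14] -14+23=9 d=27 * → r--
[0,13] -14+22=8 d=26 * → r--

l=0, r=12, best |Δ|=26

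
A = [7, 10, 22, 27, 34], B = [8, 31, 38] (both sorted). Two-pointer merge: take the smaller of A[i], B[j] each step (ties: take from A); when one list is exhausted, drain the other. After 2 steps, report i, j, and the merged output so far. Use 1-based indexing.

i=1 j=1: A[i]=7<=B[j]=8 take 7, i++
i=2 j=1: A[i]=10>B[j]=8 take 8, j++

i=2, j=2, merged so far=[7, 8]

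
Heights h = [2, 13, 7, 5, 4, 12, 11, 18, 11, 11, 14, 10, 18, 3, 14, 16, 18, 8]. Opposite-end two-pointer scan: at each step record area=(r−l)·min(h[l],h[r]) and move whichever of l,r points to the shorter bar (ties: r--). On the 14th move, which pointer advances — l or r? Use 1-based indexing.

l=1 r=18: min(2,8)*17=34 best=34 *, l++
l=2 r=18: min(13,8)*16=128 best=128 *, r--
l=2 r=17: min(13,18)*15=195 best=195 *, l++
l=3 r=17: min(7,18)*14=98 best=195, l++
l=4 r=17: min(5,18)*13=65 best=195, l++
l=5 r=17: min(4,18)*12=48 best=195, l++
l=6 r=17: min(12,18)*11=132 best=195, l++
l=7 r=17: min(11,18)*10=110 best=195, l++
l=8 r=17: min(18,18)*9=162 best=195, r--
l=8 r=16: min(18,16)*8=128 best=195, r--
l=8 r=15: min(18,14)*7=98 best=195, r--
l=8 r=14: min(18,3)*6=18 best=195, r--
l=8 r=13: min(18,18)*5=90 best=195, r--
l=8 r=12: min(18,10)*4=40 best=195, r--

r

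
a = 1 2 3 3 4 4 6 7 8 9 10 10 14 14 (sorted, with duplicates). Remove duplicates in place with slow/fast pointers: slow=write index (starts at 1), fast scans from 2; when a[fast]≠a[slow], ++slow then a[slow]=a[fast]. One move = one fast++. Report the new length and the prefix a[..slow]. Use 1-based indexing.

(s=1,f=2) a[fast]=2≠a[slow]=1 write a[2]=2 → slow++,fast++
(s=2,f=3) a[fast]=3≠a[slow]=2 write a[3]=3 → slow++,fast++
(s=3,f=4) a[fast]=3=a[slow] dup → fast++
(s=3,f=5) a[fast]=4≠a[slow]=3 write a[4]=4 → slow++,fast++
(s=4,f=6) a[fast]=4=a[slow] dup → fast++
(s=4,f=7) a[fast]=6≠a[slow]=4 write a[5]=6 → slow++,fast++
(s=5,f=8) a[fast]=7≠a[slow]=6 write a[6]=7 → slow++,fast++
(s=6,f=9) a[fast]=8≠a[slow]=7 write a[7]=8 → slow++,fast++
(s=7,f=10) a[fast]=9≠a[slow]=8 write a[8]=9 → slow++,fast++
(s=8,f=11) a[fast]=10≠a[slow]=9 write a[9]=10 → slow++,fast++
(s=9,f=12) a[fast]=10=a[slow] dup → fast++
(s=9,f=13) a[fast]=14≠a[slow]=10 write a[10]=14 → slow++,fast++
(s=10,f=14) a[fast]=14=a[slow] dup → fast++

length 10; prefix = [1, 2, 3, 4, 6, 7, 8, 9, 10, 14]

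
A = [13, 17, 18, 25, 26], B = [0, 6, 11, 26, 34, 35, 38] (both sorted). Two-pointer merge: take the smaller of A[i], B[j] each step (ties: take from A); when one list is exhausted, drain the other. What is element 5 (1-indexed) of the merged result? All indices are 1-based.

i=1 j=1: A[i]=13>B[j]=0 take 0, j++
i=1 j=2: A[i]=13>B[j]=6 take 6, j++
i=1 j=3: A[i]=13>B[j]=11 take 11, j++
i=1 j=4: A[i]=13<=B[j]=26 take 13, i++
i=2 j=4: A[i]=17<=B[j]=26 take 17, i++
i=3 j=4: A[i]=18<=B[j]=26 take 18, i++
i=4 j=4: A[i]=25<=B[j]=26 take 25, i++
i=5 j=4: A[i]=26<=B[j]=26 take 26, i++
i=6 j=4: A done, take B[j]=26, j++
i=6 j=5: A done, take B[j]=34, j++
i=6 j=6: A done, take B[j]=35, j++
i=6 j=7: A done, take B[j]=38, j++

merged[5] = 17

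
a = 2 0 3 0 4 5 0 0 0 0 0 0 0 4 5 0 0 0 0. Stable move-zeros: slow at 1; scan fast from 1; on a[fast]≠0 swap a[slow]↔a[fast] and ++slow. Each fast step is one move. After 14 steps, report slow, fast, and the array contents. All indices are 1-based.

slow=1 fast=1: a[fast]=2≠0 swap→a[1]=2, slow++,fast++
slow=2 fast=2: a[fast]=0, fast++
slow=2 fast=3: a[fast]=3≠0 swap→a[2]=3, slow++,fast++
slow=3 fast=4: a[fast]=0, fast++
slow=3 fast=5: a[fast]=4≠0 swap→a[3]=4, slow++,fast++
slow=4 fast=6: a[fast]=5≠0 swap→a[4]=5, slow++,fast++
slow=5 fast=7: a[fast]=0, fast++
slow=5 fast=8: a[fast]=0, fast++
slow=5 fast=9: a[fast]=0, fast++
slow=5 fast=10: a[fast]=0, fast++
slow=5 fast=11: a[fast]=0, fast++
slow=5 fast=12: a[fast]=0, fast++
slow=5 fast=13: a[fast]=0, fast++
slow=5 fast=14: a[fast]=4≠0 swap→a[5]=4, slow++,fast++

slow=6, fast=15, a=[2, 3, 4, 5, 4, 0, 0, 0, 0, 0, 0, 0, 0, 0, 5, 0, 0, 0, 0]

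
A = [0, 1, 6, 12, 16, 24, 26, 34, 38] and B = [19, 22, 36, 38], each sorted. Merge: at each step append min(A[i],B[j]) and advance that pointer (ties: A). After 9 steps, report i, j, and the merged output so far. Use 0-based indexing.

i=7, j=2, merged so far=[0, 1, 6, 12, 16, 19, 22, 24, 26]

i=0 j=0: A[i]=0<=B[j]=19 take 0, i++
i=1 j=0: A[i]=1<=B[j]=19 take 1, i++
i=2 j=0: A[i]=6<=B[j]=19 take 6, i++
i=3 j=0: A[i]=12<=B[j]=19 take 12, i++
i=4 j=0: A[i]=16<=B[j]=19 take 16, i++
i=5 j=0: A[i]=24>B[j]=19 take 19, j++
i=5 j=1: A[i]=24>B[j]=22 take 22, j++
i=5 j=2: A[i]=24<=B[j]=36 take 24, i++
i=6 j=2: A[i]=26<=B[j]=36 take 26, i++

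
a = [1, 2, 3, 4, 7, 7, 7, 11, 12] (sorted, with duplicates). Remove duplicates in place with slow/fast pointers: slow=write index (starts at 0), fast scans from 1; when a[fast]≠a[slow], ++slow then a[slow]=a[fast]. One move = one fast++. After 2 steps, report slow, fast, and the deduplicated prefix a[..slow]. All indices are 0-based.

(s=0,f=1) a[fast]=2≠a[slow]=1 write a[1]=2 → slow++,fast++
(s=1,f=2) a[fast]=3≠a[slow]=2 write a[2]=3 → slow++,fast++

slow=2, fast=3, prefix=[1, 2, 3]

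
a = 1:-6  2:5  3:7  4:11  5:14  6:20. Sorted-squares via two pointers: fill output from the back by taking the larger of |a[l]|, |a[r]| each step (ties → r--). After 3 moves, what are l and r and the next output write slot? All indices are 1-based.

l=1, r=3, next write slot=3

l=1 r=6: |-6|<=|20| out[6]=400, r--
l=1 r=5: |-6|<=|14| out[5]=196, r--
l=1 r=4: |-6|<=|11| out[4]=121, r--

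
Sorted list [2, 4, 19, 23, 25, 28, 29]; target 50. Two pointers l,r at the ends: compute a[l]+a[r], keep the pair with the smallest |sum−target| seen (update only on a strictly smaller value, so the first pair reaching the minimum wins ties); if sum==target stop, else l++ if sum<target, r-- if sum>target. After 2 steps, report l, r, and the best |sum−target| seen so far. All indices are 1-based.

l=3, r=7, best |Δ|=17

[1,7] 2+29=31 d=19 * → l++
[2,7] 4+29=33 d=17 * → l++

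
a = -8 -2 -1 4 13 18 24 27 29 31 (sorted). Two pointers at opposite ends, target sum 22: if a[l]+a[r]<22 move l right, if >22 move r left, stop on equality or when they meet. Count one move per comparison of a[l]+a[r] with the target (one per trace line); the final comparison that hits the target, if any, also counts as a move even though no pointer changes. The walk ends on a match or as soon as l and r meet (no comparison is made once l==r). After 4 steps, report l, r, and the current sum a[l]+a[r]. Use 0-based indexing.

l=1, r=6, sum=22

l=0 r=9: -8+31=23 >22, r--
l=0 r=8: -8+29=21 <22, l++
l=1 r=8: -2+29=27 >22, r--
l=1 r=7: -2+27=25 >22, r--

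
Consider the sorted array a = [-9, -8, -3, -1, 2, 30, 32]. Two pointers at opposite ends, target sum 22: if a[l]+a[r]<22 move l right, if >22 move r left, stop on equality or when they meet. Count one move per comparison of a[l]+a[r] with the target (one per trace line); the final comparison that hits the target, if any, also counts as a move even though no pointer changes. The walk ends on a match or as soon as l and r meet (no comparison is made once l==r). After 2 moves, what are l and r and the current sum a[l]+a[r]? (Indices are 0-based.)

l=1, r=5, sum=22

[0,6] -9+32=23 >22 → r--
[0,5] -9+30=21 <22 → l++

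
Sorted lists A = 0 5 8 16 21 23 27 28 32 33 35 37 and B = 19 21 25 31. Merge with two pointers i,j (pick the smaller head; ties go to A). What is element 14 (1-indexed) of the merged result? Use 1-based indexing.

i=1 j=1: A[i]=0<=B[j]=19 take 0, i++
i=2 j=1: A[i]=5<=B[j]=19 take 5, i++
i=3 j=1: A[i]=8<=B[j]=19 take 8, i++
i=4 j=1: A[i]=16<=B[j]=19 take 16, i++
i=5 j=1: A[i]=21>B[j]=19 take 19, j++
i=5 j=2: A[i]=21<=B[j]=21 take 21, i++
i=6 j=2: A[i]=23>B[j]=21 take 21, j++
i=6 j=3: A[i]=23<=B[j]=25 take 23, i++
i=7 j=3: A[i]=27>B[j]=25 take 25, j++
i=7 j=4: A[i]=27<=B[j]=31 take 27, i++
i=8 j=4: A[i]=28<=B[j]=31 take 28, i++
i=9 j=4: A[i]=32>B[j]=31 take 31, j++
i=9 j=5: B done, take A[i]=32, i++
i=10 j=5: B done, take A[i]=33, i++
i=11 j=5: B done, take A[i]=35, i++
i=12 j=5: B done, take A[i]=37, i++

merged[14] = 33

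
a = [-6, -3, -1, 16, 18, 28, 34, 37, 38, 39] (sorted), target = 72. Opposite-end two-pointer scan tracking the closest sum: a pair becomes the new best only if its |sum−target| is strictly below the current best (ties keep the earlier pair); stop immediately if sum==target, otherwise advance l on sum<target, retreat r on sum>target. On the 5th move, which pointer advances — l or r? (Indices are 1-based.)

l

l=1 r=10: -6+39=33 d=39 *, l++
l=2 r=10: -3+39=36 d=36 *, l++
l=3 r=10: -1+39=38 d=34 *, l++
l=4 r=10: 16+39=55 d=17 *, l++
l=5 r=10: 18+39=57 d=15 *, l++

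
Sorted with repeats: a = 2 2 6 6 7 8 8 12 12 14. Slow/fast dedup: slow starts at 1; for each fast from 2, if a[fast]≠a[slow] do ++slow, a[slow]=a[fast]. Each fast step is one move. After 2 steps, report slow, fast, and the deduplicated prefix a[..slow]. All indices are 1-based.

slow=2, fast=4, prefix=[2, 6]

(s=1,f=2) a[fast]=2=a[slow] dup → fast++
(s=1,f=3) a[fast]=6≠a[slow]=2 write a[2]=6 → slow++,fast++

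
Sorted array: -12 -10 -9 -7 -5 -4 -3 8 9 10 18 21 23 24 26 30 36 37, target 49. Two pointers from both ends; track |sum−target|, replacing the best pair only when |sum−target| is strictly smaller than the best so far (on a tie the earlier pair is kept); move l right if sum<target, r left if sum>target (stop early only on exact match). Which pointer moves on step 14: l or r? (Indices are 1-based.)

r

[1,18] -12+37=25 d=24 * → l++
[2,18] -10+37=27 d=22 * → l++
[3,18] -9+37=28 d=21 * → l++
[4,18] -7+37=30 d=19 * → l++
[5,18] -5+37=32 d=17 * → l++
[6,18] -4+37=33 d=16 * → l++
[7,18] -3+37=34 d=15 * → l++
[8,18] 8+37=45 d=4 * → l++
[9,18] 9+37=46 d=3 * → l++
[10,18] 10+37=47 d=2 * → l++
[11,18] 18+37=55 d=6 → r--
[11,17] 18+36=54 d=5 → r--
[11,16] 18+30=48 d=1 * → l++
[12,16] 21+30=51 d=2 → r--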